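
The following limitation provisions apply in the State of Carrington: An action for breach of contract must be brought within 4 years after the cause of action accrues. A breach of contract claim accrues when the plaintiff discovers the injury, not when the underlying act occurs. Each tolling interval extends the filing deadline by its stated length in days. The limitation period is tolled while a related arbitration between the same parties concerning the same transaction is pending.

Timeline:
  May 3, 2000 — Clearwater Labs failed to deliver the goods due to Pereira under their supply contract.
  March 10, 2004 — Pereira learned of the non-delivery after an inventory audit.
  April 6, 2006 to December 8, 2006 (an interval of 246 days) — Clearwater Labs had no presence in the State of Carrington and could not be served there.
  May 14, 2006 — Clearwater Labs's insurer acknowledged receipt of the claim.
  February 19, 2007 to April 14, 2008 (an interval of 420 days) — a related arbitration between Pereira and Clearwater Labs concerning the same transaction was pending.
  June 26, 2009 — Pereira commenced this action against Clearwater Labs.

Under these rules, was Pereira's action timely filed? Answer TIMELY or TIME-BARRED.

Accrual is tied to discovery, so the period began on March 10, 2004 rather than on May 3, 2000 when the act occurred.
Adding the 4 years base period to March 10, 2004 gives a deadline of March 10, 2008, before any tolling.
The period was tolled for 420 days by the pending related arbitration (February 19, 2007 to April 14, 2008), pushing the deadline to May 4, 2009.
The defendant's absence from the jurisdiction from April 6, 2006 to December 8, 2006 does not toll the period, because no stated rule makes the defendant's absence a tolling event.
Nothing else in the chronology tolls or restarts the period.
Pereira filed on June 26, 2009, after the May 4, 2009 deadline, so the action is time-barred.

TIME-BARRED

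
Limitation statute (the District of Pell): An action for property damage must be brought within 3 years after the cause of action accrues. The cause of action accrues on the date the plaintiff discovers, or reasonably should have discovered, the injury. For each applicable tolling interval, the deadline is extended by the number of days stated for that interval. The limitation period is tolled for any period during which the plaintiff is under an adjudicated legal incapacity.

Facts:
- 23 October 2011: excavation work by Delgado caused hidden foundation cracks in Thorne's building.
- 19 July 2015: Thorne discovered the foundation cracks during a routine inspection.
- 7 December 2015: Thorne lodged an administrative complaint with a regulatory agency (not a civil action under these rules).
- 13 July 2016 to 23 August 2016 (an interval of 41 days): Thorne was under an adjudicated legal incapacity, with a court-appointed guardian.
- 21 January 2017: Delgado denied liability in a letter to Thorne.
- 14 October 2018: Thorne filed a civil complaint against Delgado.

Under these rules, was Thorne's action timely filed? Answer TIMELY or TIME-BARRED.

Under the discovery rule, the claim accrued on 19 July 2015, when Thorne discovered the injury — not on the 23 October 2011 date of the underlying act.
The untolled deadline — 3 years after 19 July 2015 — is 19 July 2018.
The period was tolled for 41 days by the plaintiff's legal incapacity (13 July 2016 to 23 August 2016), pushing the deadline to 29 August 2018.
Nothing else in the chronology tolls or restarts the period.
Thorne filed on 14 October 2018, after the 29 August 2018 deadline, so the action is time-barred.

TIME-BARRED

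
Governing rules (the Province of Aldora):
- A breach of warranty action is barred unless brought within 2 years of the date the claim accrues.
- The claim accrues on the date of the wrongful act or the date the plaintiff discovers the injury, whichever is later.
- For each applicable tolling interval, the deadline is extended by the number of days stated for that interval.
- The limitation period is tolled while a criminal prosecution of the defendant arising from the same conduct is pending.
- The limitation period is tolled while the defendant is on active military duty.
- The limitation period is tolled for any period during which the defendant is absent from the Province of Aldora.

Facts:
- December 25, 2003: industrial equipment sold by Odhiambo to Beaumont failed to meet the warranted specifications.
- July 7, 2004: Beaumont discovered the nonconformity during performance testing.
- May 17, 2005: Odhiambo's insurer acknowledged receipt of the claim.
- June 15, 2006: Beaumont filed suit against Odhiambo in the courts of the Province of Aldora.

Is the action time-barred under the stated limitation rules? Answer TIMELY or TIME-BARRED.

TIMELY

The claim accrued on July 7, 2004 — the later of the December 25, 2003 act and the July 7, 2004 discovery.
The untolled deadline — 2 years after July 7, 2004 — is July 7, 2006.
The other events in the timeline have no effect on the limitation period under the stated rules.
Filing on June 15, 2006 beat the July 7, 2006 deadline — the action is timely.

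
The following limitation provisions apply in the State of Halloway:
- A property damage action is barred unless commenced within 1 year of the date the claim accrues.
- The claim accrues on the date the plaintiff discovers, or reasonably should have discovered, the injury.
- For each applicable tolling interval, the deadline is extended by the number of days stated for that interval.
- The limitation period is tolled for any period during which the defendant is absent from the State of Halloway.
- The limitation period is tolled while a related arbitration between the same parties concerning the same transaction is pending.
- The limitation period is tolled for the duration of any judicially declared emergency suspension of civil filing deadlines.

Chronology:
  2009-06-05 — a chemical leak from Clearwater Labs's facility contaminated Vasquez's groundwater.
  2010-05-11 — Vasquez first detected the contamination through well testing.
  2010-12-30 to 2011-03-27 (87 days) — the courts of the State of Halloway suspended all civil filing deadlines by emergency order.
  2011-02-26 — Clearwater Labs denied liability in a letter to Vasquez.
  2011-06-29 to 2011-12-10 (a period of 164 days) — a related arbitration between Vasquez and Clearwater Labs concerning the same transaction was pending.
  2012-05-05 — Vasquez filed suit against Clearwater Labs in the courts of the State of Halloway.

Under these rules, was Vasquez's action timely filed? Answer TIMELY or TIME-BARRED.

TIME-BARRED

The claim did not accrue until Vasquez discovered the injury on 2010-05-11; the 2009-06-05 act date does not start the clock under the stated rule.
Adding the 1 year base period to 2010-05-11 gives a deadline of 2011-05-11, before any tolling.
The emergency suspension of filing deadlines from 2010-12-30 to 2011-03-27 tolled the period for 87 days, extending the deadline to 2011-08-06.
The period was tolled for 164 days by the pending related arbitration (2011-06-29 to 2011-12-10), pushing the deadline to 2012-01-17.
None of the other events listed affects the running of the period under the stated rules.
The 2012-05-05 filing falls after the 2012-01-17 deadline; the claim is time-barred.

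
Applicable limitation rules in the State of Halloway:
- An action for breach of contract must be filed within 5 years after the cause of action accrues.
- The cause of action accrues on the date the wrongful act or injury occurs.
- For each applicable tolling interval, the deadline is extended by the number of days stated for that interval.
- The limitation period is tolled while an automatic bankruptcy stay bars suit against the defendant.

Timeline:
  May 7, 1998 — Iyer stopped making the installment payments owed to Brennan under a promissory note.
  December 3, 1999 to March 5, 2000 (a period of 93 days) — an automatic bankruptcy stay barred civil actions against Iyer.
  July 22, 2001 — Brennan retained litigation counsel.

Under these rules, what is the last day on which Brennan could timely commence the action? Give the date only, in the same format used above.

The cause of action accrued on May 7, 1998, the date of the act.
The untolled deadline — 5 years after May 7, 1998 — is May 7, 2003.
The automatic bankruptcy stay from December 3, 1999 to March 5, 2000 tolled the period for 93 days, extending the deadline to August 8, 2003.
None of the other events listed affects the running of the period under the stated rules.

August 8, 2003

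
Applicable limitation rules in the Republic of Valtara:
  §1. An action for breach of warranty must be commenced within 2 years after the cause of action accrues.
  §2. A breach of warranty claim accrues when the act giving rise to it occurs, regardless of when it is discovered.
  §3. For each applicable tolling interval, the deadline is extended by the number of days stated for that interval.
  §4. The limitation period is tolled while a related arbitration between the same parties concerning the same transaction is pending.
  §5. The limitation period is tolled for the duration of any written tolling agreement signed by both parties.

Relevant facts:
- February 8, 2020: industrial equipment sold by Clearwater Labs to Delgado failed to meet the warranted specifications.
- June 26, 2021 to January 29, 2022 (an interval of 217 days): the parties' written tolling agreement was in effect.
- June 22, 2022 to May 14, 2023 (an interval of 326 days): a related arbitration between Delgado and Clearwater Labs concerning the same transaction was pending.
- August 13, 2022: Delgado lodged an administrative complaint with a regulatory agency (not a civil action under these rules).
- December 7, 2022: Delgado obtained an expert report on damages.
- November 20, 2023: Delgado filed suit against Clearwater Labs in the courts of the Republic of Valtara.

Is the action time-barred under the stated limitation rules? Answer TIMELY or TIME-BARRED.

The claim accrued on February 8, 2020, when the wrongful act occurred.
Adding the 2 years base period to February 8, 2020 gives a deadline of February 8, 2022, before any tolling.
The written tolling agreement from June 26, 2021 to January 29, 2022 tolled the period for 217 days, extending the deadline to September 13, 2022.
Because the pending related arbitration ran from June 22, 2022 to May 14, 2023, the deadline is extended by 326 days to August 5, 2023.
The other events in the timeline have no effect on the limitation period under the stated rules.
The November 20, 2023 filing falls after the August 5, 2023 deadline; the claim is time-barred.

TIME-BARRED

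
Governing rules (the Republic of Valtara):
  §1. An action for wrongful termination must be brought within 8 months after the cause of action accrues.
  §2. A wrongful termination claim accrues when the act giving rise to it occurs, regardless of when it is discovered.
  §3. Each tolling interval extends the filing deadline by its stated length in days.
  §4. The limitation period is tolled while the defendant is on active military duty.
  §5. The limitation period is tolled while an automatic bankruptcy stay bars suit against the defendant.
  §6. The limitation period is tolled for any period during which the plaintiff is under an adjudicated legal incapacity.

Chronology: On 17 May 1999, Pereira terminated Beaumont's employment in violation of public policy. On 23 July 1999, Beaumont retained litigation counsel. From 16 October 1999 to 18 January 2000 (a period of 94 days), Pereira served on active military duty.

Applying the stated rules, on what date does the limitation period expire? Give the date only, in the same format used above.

The cause of action accrued on 17 May 1999, the date of the act.
The untolled deadline — 8 months after 17 May 1999 — is 17 January 2000.
Because the defendant's active military service ran from 16 October 1999 to 18 January 2000, the deadline is extended by 94 days to 20 April 2000.
None of the other events listed affects the running of the period under the stated rules.

20 April 2000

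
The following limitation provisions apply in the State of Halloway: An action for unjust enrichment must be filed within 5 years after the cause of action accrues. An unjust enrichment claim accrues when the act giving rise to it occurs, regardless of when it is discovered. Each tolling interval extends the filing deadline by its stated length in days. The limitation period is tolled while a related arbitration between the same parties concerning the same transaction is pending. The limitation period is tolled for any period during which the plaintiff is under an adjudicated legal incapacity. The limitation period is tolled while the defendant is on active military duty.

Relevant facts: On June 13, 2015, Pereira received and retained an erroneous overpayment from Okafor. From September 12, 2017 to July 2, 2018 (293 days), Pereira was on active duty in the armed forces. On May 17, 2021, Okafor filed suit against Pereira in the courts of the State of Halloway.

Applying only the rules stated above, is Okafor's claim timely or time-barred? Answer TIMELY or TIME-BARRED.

TIME-BARRED

The cause of action accrued on June 13, 2015, the date of the act.
Adding the 5 years base period to June 13, 2015 gives a deadline of June 13, 2020, before any tolling.
The defendant's active military service from September 12, 2017 to July 2, 2018 tolled the period for 293 days, extending the deadline to April 2, 2021.
Okafor filed on May 17, 2021, after the April 2, 2021 deadline, so the action is time-barred.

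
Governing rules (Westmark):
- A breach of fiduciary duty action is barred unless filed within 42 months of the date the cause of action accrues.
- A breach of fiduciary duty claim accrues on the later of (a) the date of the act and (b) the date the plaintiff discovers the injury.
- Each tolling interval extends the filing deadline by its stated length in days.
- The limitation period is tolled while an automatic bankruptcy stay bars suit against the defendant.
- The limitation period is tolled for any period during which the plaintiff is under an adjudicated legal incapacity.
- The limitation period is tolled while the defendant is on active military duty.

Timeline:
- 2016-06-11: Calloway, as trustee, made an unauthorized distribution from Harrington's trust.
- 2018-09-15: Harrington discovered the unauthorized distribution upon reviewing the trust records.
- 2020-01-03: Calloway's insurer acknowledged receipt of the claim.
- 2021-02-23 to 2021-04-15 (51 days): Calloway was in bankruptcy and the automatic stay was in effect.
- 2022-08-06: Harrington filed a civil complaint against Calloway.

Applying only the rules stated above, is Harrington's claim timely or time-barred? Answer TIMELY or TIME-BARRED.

Taking the later of the act (2016-06-11) and discovery (2018-09-15), the claim accrued on 2018-09-15.
Adding the 42 months base period to 2018-09-15 gives a deadline of 2022-03-15, before any tolling.
Because the automatic bankruptcy stay ran from 2021-02-23 to 2021-04-15, the deadline is extended by 51 days to 2022-05-05.
The other events in the timeline have no effect on the limitation period under the stated rules.
Harrington filed on 2022-08-06, after the 2022-05-05 deadline, so the action is time-barred.

TIME-BARRED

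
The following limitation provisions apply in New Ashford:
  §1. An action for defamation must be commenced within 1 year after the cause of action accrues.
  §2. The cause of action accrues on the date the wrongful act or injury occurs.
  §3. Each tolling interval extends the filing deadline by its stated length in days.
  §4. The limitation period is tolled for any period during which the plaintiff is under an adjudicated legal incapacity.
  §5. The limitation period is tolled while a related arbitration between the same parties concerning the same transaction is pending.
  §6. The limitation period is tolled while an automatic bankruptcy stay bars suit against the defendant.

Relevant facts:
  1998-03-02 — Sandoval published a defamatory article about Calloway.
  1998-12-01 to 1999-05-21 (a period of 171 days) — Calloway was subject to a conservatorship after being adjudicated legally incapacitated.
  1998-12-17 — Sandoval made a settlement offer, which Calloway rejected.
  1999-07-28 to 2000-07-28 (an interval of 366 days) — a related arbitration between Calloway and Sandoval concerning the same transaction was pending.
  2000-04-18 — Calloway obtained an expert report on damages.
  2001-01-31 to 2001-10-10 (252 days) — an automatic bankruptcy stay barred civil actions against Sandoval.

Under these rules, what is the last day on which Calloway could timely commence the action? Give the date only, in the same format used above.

The claim accrued on 1998-03-02, when the wrongful act occurred.
Adding the 1 year base period to 1998-03-02 gives a deadline of 1999-03-02, before any tolling.
The plaintiff's legal incapacity from 1998-12-01 to 1999-05-21 tolled the period for 171 days, extending the deadline to 1999-08-20.
Because the pending related arbitration ran from 1999-07-28 to 2000-07-28, the deadline is extended by 366 days to 2000-08-20.
The automatic bankruptcy stay starting 2001-01-31 came too late — the period had run on 2000-08-20 — and so does not extend the deadline.
The other events in the timeline have no effect on the limitation period under the stated rules.

2000-08-20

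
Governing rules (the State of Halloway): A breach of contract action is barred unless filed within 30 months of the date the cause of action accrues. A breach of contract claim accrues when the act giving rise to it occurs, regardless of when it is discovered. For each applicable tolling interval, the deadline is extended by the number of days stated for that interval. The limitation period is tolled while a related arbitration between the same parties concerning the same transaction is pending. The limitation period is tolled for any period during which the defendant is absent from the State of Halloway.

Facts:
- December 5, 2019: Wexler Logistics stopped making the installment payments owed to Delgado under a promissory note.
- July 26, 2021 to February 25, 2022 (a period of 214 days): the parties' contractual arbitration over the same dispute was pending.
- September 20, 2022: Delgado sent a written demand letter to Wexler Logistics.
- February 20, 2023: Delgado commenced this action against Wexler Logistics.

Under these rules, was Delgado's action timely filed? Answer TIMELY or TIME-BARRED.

The cause of action accrued on December 5, 2019, the date of the act.
The untolled deadline — 30 months after December 5, 2019 — is June 5, 2022.
The pending related arbitration from July 26, 2021 to February 25, 2022 tolled the period for 214 days, extending the deadline to January 5, 2023.
None of the other events listed affects the running of the period under the stated rules.
Delgado filed on February 20, 2023, after the January 5, 2023 deadline, so the action is time-barred.

TIME-BARRED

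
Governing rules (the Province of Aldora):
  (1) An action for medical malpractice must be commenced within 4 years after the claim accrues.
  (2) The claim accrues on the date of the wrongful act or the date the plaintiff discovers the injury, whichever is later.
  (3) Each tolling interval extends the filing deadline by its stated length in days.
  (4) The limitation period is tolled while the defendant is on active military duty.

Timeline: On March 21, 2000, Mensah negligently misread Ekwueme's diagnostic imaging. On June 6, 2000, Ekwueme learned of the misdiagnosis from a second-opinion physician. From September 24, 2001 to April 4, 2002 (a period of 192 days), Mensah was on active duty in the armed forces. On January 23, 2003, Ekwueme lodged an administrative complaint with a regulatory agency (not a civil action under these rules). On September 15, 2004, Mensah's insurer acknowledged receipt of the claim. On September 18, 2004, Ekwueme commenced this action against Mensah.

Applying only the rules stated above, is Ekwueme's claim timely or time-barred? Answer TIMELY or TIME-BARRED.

TIMELY

Because discovery on June 6, 2000 post-dates the March 21, 2000 act, accrual under the later-of rule falls on June 6, 2000.
The untolled deadline — 4 years after June 6, 2000 — is June 6, 2004.
Because the defendant's active military service ran from September 24, 2001 to April 4, 2002, the deadline is extended by 192 days to December 15, 2004.
Nothing else in the chronology tolls or restarts the period.
Filing on September 18, 2004 beat the December 15, 2004 deadline — the action is timely.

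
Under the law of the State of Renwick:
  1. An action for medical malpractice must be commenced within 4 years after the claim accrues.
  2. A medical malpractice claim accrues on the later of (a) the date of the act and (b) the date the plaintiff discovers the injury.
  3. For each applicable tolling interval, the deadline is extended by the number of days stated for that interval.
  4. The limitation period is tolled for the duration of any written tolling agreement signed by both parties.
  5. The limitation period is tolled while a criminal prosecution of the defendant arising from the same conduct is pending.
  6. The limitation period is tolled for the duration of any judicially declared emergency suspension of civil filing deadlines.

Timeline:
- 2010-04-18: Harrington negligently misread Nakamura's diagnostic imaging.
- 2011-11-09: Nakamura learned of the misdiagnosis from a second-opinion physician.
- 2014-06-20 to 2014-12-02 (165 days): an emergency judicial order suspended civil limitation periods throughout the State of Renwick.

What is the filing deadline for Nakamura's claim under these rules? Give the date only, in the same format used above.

2016-04-22

The claim accrued on 2011-11-09 — the later of the 2010-04-18 act and the 2011-11-09 discovery.
4 years from 2011-11-09 is 2015-11-09.
Because the emergency suspension of filing deadlines ran from 2014-06-20 to 2014-12-02, the deadline is extended by 165 days to 2016-04-22.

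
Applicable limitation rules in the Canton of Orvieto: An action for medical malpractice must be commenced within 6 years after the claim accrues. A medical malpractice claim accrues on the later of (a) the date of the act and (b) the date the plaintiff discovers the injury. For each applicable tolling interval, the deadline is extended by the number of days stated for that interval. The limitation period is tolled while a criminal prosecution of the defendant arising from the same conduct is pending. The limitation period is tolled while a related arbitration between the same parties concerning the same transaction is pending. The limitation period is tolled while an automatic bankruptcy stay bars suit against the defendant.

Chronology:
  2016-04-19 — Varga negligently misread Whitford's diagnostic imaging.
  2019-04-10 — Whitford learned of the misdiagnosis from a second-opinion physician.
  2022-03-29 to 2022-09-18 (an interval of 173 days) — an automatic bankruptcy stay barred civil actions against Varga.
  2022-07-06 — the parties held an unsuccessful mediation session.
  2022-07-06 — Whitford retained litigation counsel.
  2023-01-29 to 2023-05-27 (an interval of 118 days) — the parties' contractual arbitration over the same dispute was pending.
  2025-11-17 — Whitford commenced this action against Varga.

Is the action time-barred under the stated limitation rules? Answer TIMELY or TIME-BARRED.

The claim accrued on 2019-04-10 — the later of the 2016-04-19 act and the 2019-04-10 discovery.
6 years from 2019-04-10 is 2025-04-10.
The automatic bankruptcy stay from 2022-03-29 to 2022-09-18 tolled the period for 173 days, extending the deadline to 2025-09-30.
Because the pending related arbitration ran from 2023-01-29 to 2023-05-27, the deadline is extended by 118 days to 2026-01-26.
The other events in the timeline have no effect on the limitation period under the stated rules.
The 2025-11-17 filing precedes the 2026-01-26 deadline; the claim is timely.

TIMELY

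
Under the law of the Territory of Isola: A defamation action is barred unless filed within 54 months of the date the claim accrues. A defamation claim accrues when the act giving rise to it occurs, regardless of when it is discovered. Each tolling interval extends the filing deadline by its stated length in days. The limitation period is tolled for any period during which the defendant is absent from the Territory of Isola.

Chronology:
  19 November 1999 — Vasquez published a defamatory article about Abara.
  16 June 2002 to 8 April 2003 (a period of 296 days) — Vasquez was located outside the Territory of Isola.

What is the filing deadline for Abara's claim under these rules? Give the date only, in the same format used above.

The claim accrued on 19 November 1999, the date of the act.
Adding the 54 months base period to 19 November 1999 gives a deadline of 19 May 2004, before any tolling.
The defendant's absence from the jurisdiction from 16 June 2002 to 8 April 2003 tolled the period for 296 days, extending the deadline to 11 March 2005.

11 March 2005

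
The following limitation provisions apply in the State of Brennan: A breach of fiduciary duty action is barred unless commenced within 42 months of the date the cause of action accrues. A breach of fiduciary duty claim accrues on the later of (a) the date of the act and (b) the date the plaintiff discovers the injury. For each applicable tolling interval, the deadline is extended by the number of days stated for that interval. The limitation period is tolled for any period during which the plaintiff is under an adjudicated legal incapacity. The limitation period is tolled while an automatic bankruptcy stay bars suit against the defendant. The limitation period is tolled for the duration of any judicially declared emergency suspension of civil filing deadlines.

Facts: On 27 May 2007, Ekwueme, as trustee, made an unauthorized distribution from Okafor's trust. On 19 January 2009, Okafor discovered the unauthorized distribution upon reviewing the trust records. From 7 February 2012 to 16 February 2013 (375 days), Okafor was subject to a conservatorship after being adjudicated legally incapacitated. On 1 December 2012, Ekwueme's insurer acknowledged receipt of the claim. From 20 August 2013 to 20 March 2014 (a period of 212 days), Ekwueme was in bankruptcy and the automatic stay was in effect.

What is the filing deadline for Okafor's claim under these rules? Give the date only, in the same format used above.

29 July 2013

Taking the later of the act (27 May 2007) and discovery (19 January 2009), the claim accrued on 19 January 2009.
Adding the 42 months base period to 19 January 2009 gives a deadline of 19 July 2012, before any tolling.
The period was tolled for 375 days by the plaintiff's legal incapacity (7 February 2012 to 16 February 2013), pushing the deadline to 29 July 2013.
The automatic bankruptcy stay starting 20 August 2013 came too late — the period had run on 29 July 2013 — and so does not extend the deadline.
The other events in the timeline have no effect on the limitation period under the stated rules.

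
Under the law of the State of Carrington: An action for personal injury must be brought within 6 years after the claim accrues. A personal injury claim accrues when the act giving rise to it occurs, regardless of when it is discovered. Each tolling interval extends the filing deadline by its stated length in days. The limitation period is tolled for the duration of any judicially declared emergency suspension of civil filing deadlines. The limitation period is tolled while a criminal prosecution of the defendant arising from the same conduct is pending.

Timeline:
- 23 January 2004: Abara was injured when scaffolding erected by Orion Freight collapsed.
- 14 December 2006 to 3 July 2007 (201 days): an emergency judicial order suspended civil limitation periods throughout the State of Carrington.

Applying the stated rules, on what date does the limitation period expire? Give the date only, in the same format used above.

The claim accrued on 23 January 2004, the date of the act.
Adding the 6 years base period to 23 January 2004 gives a deadline of 23 January 2010, before any tolling.
Because the emergency suspension of filing deadlines ran from 14 December 2006 to 3 July 2007, the deadline is extended by 201 days to 12 August 2010.

12 August 2010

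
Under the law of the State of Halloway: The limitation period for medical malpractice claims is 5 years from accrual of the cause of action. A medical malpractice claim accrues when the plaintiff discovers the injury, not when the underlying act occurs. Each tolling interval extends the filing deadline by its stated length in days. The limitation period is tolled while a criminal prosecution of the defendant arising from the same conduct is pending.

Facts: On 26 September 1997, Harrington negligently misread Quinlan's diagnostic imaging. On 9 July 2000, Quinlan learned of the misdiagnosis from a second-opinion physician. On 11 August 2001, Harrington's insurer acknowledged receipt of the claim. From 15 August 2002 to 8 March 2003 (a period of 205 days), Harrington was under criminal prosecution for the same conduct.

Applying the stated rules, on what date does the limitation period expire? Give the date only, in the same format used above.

30 January 2006

Accrual is tied to discovery, so the period began on 9 July 2000 rather than on 26 September 1997 when the act occurred.
Adding the 5 years base period to 9 July 2000 gives a deadline of 9 July 2005, before any tolling.
Because the pending criminal prosecution ran from 15 August 2002 to 8 March 2003, the deadline is extended by 205 days to 30 January 2006.
Nothing else in the chronology tolls or restarts the period.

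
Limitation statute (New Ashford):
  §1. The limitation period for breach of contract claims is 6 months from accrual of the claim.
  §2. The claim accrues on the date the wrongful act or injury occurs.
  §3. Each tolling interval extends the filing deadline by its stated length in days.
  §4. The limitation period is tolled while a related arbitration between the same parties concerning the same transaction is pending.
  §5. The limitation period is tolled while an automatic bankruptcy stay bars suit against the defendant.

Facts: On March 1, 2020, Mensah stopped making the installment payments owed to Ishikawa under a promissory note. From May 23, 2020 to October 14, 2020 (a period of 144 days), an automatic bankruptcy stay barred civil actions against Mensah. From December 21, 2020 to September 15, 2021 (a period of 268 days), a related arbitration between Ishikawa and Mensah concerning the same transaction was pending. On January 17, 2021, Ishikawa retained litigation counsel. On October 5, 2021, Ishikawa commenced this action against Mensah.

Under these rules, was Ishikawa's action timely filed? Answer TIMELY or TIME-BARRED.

TIMELY

The limitation period began to run on March 1, 2020.
6 months from March 1, 2020 is September 1, 2020.
Because the automatic bankruptcy stay ran from May 23, 2020 to October 14, 2020, the deadline is extended by 144 days to January 23, 2021.
The pending related arbitration from December 21, 2020 to September 15, 2021 tolled the period for 268 days, extending the deadline to October 18, 2021.
The other events in the timeline have no effect on the limitation period under the stated rules.
Ishikawa filed on October 5, 2021, before the October 18, 2021 deadline, so the action is timely.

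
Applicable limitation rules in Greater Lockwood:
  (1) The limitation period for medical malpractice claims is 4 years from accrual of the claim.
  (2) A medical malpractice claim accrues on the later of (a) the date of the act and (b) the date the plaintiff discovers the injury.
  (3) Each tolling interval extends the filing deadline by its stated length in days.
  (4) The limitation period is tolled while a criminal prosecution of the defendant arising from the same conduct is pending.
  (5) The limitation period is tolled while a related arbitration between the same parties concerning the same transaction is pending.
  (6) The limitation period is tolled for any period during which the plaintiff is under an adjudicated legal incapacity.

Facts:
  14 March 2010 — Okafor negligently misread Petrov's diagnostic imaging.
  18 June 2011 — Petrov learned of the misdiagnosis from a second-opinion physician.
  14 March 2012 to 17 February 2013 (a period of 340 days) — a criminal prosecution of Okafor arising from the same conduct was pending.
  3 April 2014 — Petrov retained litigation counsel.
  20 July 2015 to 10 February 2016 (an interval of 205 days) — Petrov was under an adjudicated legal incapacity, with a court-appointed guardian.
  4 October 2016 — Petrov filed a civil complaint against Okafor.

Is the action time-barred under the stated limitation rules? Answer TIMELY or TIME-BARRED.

The claim accrued on 18 June 2011 — the later of the 14 March 2010 act and the 18 June 2011 discovery.
4 years from 18 June 2011 is 18 June 2015.
Because the pending criminal prosecution ran from 14 March 2012 to 17 February 2013, the deadline is extended by 340 days to 23 May 2016.
The plaintiff's legal incapacity from 20 July 2015 to 10 February 2016 tolled the period for 205 days, extending the deadline to 14 December 2016.
The other events in the timeline have no effect on the limitation period under the stated rules.
Filing on 4 October 2016 beat the 14 December 2016 deadline — the action is timely.

TIMELY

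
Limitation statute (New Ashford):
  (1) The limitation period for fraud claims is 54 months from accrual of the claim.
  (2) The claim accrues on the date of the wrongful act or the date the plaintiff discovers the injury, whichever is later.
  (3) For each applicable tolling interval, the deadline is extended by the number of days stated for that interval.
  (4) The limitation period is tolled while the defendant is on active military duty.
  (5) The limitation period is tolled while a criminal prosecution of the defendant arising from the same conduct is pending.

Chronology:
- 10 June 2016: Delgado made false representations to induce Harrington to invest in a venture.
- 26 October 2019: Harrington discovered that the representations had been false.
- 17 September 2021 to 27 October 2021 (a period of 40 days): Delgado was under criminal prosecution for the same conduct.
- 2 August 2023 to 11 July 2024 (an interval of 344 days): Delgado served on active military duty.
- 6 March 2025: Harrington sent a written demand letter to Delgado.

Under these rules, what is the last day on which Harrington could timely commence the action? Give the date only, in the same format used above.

The claim accrued on 26 October 2019 — the later of the 10 June 2016 act and the 26 October 2019 discovery.
Adding the 54 months base period to 26 October 2019 gives a deadline of 26 April 2024, before any tolling.
The pending criminal prosecution from 17 September 2021 to 27 October 2021 tolled the period for 40 days, extending the deadline to 5 June 2024.
The defendant's active military service from 2 August 2023 to 11 July 2024 tolled the period for 344 days, extending the deadline to 15 May 2025.
Nothing else in the chronology tolls or restarts the period.

15 May 2025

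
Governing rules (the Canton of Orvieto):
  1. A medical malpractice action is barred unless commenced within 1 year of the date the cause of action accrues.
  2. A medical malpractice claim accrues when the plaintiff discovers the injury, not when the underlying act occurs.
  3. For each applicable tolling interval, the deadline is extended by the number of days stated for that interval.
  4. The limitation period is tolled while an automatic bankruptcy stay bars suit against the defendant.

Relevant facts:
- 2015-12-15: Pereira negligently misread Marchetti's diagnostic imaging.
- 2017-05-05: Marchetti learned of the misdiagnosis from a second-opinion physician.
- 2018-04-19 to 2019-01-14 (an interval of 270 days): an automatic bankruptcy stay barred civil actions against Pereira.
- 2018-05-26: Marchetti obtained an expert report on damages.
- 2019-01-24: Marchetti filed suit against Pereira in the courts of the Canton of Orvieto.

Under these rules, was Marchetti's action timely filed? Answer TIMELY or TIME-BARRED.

Under the discovery rule, the claim accrued on 2017-05-05, when Marchetti discovered the injury — not on the 2015-12-15 date of the underlying act.
1 year from 2017-05-05 is 2018-05-05.
Because the automatic bankruptcy stay ran from 2018-04-19 to 2019-01-14, the deadline is extended by 270 days to 2019-01-30.
The other events in the timeline have no effect on the limitation period under the stated rules.
The 2019-01-24 filing precedes the 2019-01-30 deadline; the claim is timely.

TIMELY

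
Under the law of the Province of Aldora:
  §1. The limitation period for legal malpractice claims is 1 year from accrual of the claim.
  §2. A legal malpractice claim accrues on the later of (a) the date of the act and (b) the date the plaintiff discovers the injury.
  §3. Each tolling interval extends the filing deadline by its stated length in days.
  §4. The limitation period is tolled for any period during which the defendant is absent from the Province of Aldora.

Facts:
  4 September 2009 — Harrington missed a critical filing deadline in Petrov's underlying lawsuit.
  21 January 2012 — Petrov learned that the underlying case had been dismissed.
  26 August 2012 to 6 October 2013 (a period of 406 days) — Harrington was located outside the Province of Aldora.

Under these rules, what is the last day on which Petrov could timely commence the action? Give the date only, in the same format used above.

Taking the later of the act (4 September 2009) and discovery (21 January 2012), the claim accrued on 21 January 2012.
The untolled deadline — 1 year after 21 January 2012 — is 21 January 2013.
The defendant's absence from the jurisdiction from 26 August 2012 to 6 October 2013 tolled the period for 406 days, extending the deadline to 3 March 2014.

3 March 2014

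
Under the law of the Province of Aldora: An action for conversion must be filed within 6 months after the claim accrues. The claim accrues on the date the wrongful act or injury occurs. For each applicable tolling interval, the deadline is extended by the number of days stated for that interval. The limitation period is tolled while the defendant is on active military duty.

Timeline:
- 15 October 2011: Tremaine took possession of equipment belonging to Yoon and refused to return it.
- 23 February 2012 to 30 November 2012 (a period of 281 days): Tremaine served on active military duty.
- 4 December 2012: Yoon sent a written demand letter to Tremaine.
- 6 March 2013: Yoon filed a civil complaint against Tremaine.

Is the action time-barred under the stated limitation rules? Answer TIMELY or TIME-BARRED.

TIME-BARRED

The limitation period began to run on 15 October 2011.
Adding the 6 months base period to 15 October 2011 gives a deadline of 15 April 2012, before any tolling.
The defendant's active military service from 23 February 2012 to 30 November 2012 tolled the period for 281 days, extending the deadline to 21 January 2013.
None of the other events listed affects the running of the period under the stated rules.
The 6 March 2013 filing falls after the 21 January 2013 deadline; the claim is time-barred.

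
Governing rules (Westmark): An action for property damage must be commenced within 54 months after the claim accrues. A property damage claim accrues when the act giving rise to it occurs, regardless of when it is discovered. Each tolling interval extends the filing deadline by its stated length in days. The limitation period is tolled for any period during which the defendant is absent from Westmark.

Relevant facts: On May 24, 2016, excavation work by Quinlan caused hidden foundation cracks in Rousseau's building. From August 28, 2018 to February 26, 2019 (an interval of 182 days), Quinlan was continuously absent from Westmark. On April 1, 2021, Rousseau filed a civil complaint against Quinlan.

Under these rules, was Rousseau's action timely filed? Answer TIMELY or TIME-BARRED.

TIMELY

The limitation period began to run on May 24, 2016.
The untolled deadline — 54 months after May 24, 2016 — is November 24, 2020.
The defendant's absence from the jurisdiction from August 28, 2018 to February 26, 2019 tolled the period for 182 days, extending the deadline to May 25, 2021.
The April 1, 2021 filing precedes the May 25, 2021 deadline; the claim is timely.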